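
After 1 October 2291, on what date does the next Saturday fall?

October 3, 2291

Oct 1, 2291 is a Thursday.
From Thursday to the next Saturday is 2 days.
Oct 1, 2291 + 2 = Oct 3, 2291.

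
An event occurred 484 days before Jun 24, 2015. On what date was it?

February 25, 2014

−365 (one year) → Jun 24, 2014 (119 left).
−24 → May 31, 2014 (end of May, 31 days; 95 left).
−31 → Apr 30, 2014 (end of Apr, 30 days; 64 left).
−30 → Mar 31, 2014 (end of Mar, 31 days; 34 left).
−31 → Feb 28, 2014 (end of Feb, 28 days; 3 left).
−3 → Feb 25, 2014.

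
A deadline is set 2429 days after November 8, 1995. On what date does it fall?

+366 (one year; includes Feb 29, 1996) → Nov 8, 1996 (2063 left).
+365 (one year) → Nov 8, 1997 (1698 left).
+365 (one year) → Nov 8, 1998 (1333 left).
+365 (one year) → Nov 8, 1999 (968 left).
+366 (one year; includes Feb 29, 2000) → Nov 8, 2000 (602 left).
+365 (one year) → Nov 8, 2001 (237 left).
Nov has 30 days: +23 → Dec 1, 2001 (214 left).
Dec has 31 days: +31 → Jan 1, 2002 (183 left).
Jan has 31 days: +31 → Feb 1, 2002 (152 left).
Feb has 28 days: +28 → Mar 1, 2002 (124 left).
Mar has 31 days: +31 → Apr 1, 2002 (93 left).
Apr has 30 days: +30 → May 1, 2002 (63 left).
May has 31 days: +31 → Jun 1, 2002 (32 left).
Jun has 30 days: +30 → Jul 1, 2002 (2 left).
+2 → Jul 3, 2002.

July 3, 2002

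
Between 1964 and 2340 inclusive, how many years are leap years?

92

Multiples of 4 in [1964,2340]: 95.
Of those, multiples of 100: 4 (not leap unless ÷400).
Multiples of 400: 1.
Leap years = 95 − 4 + 1 = 92.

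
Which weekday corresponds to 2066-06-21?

Doomsday rule: the anchor day for the 2000s is Tuesday. For year 66: 66÷12 = 5 r 6, and 6÷4 = 1, so 5+6+1 = 12.
Tuesday + 12 ≡ Sunday — that's 2066's doomsday.
In June the doomsday date is Jun 6.
Jun 21 is 15 days after Jun 6; 15 mod 7 = 1, so Sunday + 1 = Monday.

Monday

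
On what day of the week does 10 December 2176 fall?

Tuesday

January 1, 2176 is a Monday.
Jan 1, 2176 → Feb 1, 2176: 31 days (January has 31).
Feb 1, 2176 → Mar 1, 2176: 29 days (February has 29).
Mar 1, 2176 → Apr 1, 2176: 31 days (March has 31).
Apr 1, 2176 → May 1, 2176: 30 days (April has 30).
May 1, 2176 → Jun 1, 2176: 31 days (May has 31).
Jun 1, 2176 → Jul 1, 2176: 30 days (June has 30).
Jul 1, 2176 → Aug 1, 2176: 31 days (July has 31).
Aug 1, 2176 → Sep 1, 2176: 31 days (August has 31).
Sep 1, 2176 → Oct 1, 2176: 30 days (September has 30).
Oct 1, 2176 → Nov 1, 2176: 31 days (October has 31).
Nov 1, 2176 → Dec 1, 2176: 30 days (November has 30).
Dec 1, 2176 → Dec 10, 2176: 9 days.
Total: 344 days.
344 mod 7 = 1, so Monday + 1 = Tuesday.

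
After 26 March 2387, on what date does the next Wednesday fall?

Mar 26, 2387 is a Thursday.
From Thursday to the next Wednesday is 6 days.
Mar 26, 2387 + 6 = Apr 1, 2387.

April 1, 2387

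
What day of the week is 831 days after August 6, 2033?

Thursday

First find the weekday of Aug 6, 2033. Doomsday rule: the anchor day for the 2000s is Tuesday. For year 33: 33÷12 = 2 r 9, and 9÷4 = 2, so 2+9+2 = 13.
Tuesday + 13 ≡ Monday — that's 2033's doomsday.
In August the doomsday date is Aug 8.
Aug 6 is 2 days before Aug 8; 2 mod 7 = 2, so Monday − 2 = Saturday.
831 mod 7 = 5, so 831 days after a Saturday is Saturday + 5 = Thursday.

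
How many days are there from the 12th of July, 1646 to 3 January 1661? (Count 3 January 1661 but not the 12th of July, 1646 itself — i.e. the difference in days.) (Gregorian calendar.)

5289

Jul 12, 1646 → Jul 12, 1647: 365 days.
Jul 12, 1647 → Jul 12, 1648: 366 days (Feb 29, 1648 is in that span).
Jul 12, 1648 → Jul 12, 1649: 365 days.
Jul 12, 1649 → Jul 12, 1650: 365 days.
Jul 12, 1650 → Jul 12, 1651: 365 days.
Jul 12, 1651 → Jul 12, 1652: 366 days (Feb 29, 1652 is in that span).
Jul 12, 1652 → Jul 12, 1653: 365 days.
Jul 12, 1653 → Jul 12, 1654: 365 days.
Jul 12, 1654 → Jul 12, 1655: 365 days.
Jul 12, 1655 → Jul 12, 1656: 366 days (Feb 29, 1656 is in that span).
Jul 12, 1656 → Jul 12, 1657: 365 days.
Jul 12, 1657 → Jul 12, 1658: 365 days.
Jul 12, 1658 → Jul 12, 1659: 365 days.
Jul 12, 1659 → Jul 12, 1660: 366 days (Feb 29, 1660 is in that span).
Jul 12, 1660 → Aug 12, 1660: 31 days (July has 31).
Aug 12, 1660 → Sep 12, 1660: 31 days (August has 31).
Sep 12, 1660 → Oct 12, 1660: 30 days (September has 30).
Oct 12, 1660 → Nov 12, 1660: 31 days (October has 31).
Nov 12, 1660 → Dec 12, 1660: 30 days (November has 30).
Dec 12, 1660 → Jan 3, 1661: 22 days.
Total: 5289 days.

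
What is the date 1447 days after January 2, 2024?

December 19, 2027

+366 (one year; includes Feb 29, 2024) → Jan 2, 2025 (1081 left).
+365 (one year) → Jan 2, 2026 (716 left).
+365 (one year) → Jan 2, 2027 (351 left).
Jan has 31 days: +30 → Feb 1, 2027 (321 left).
Feb has 28 days: +28 → Mar 1, 2027 (293 left).
Mar has 31 days: +31 → Apr 1, 2027 (262 left).
Apr has 30 days: +30 → May 1, 2027 (232 left).
May has 31 days: +31 → Jun 1, 2027 (201 left).
Jun has 30 days: +30 → Jul 1, 2027 (171 left).
Jul has 31 days: +31 → Aug 1, 2027 (140 left).
Aug has 31 days: +31 → Sep 1, 2027 (109 left).
Sep has 30 days: +30 → Oct 1, 2027 (79 left).
Oct has 31 days: +31 → Nov 1, 2027 (48 left).
Nov has 30 days: +30 → Dec 1, 2027 (18 left).
+18 → Dec 19, 2027.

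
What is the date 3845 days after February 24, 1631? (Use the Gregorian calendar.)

September 4, 1641

+365 (one year) → Feb 24, 1632 (3480 left).
+366 (one year; includes Feb 29, 1632) → Feb 24, 1633 (3114 left).
+365 (one year) → Feb 24, 1634 (2749 left).
+365 (one year) → Feb 24, 1635 (2384 left).
+365 (one year) → Feb 24, 1636 (2019 left).
+366 (one year; includes Feb 29, 1636) → Feb 24, 1637 (1653 left).
+365 (one year) → Feb 24, 1638 (1288 left).
+365 (one year) → Feb 24, 1639 (923 left).
+365 (one year) → Feb 24, 1640 (558 left).
+366 (one year; includes Feb 29, 1640) → Feb 24, 1641 (192 left).
Feb has 28 days: +5 → Mar 1, 1641 (187 left).
Mar has 31 days: +31 → Apr 1, 1641 (156 left).
Apr has 30 days: +30 → May 1, 1641 (126 left).
May has 31 days: +31 → Jun 1, 1641 (95 left).
Jun has 30 days: +30 → Jul 1, 1641 (65 left).
Jul has 31 days: +31 → Aug 1, 1641 (34 left).
Aug has 31 days: +31 → Sep 1, 1641 (3 left).
+3 → Sep 4, 1641.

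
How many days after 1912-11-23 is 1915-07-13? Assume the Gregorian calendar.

962

Nov 23, 1912 → Nov 23, 1913: 365 days.
Nov 23, 1913 → Nov 23, 1914: 365 days.
Nov 23, 1914 → Dec 23, 1914: 30 days (November has 30).
Dec 23, 1914 → Jan 23, 1915: 31 days (December has 31).
Jan 23, 1915 → Feb 23, 1915: 31 days (January has 31).
Feb 23, 1915 → Mar 23, 1915: 28 days (February has 28).
Mar 23, 1915 → Apr 23, 1915: 31 days (March has 31).
Apr 23, 1915 → May 23, 1915: 30 days (April has 30).
May 23, 1915 → Jun 23, 1915: 31 days (May has 31).
Jun 23, 1915 → Jul 13, 1915: 20 days.
Total: 962 days.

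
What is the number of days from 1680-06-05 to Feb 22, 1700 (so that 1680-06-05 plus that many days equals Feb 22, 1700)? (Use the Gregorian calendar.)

7201

Jun 5, 1680 → Jun 5, 1681: 365 days.
Jun 5, 1681 → Jun 5, 1682: 365 days.
Jun 5, 1682 → Jun 5, 1683: 365 days.
Jun 5, 1683 → Jun 5, 1684: 366 days (Feb 29, 1684 is in that span).
Jun 5, 1684 → Jun 5, 1685: 365 days.
Jun 5, 1685 → Jun 5, 1686: 365 days.
Jun 5, 1686 → Jun 5, 1687: 365 days.
Jun 5, 1687 → Jun 5, 1688: 366 days (Feb 29, 1688 is in that span).
Jun 5, 1688 → Jun 5, 1689: 365 days.
Jun 5, 1689 → Jun 5, 1690: 365 days.
Jun 5, 1690 → Jun 5, 1691: 365 days.
Jun 5, 1691 → Jun 5, 1692: 366 days (Feb 29, 1692 is in that span).
Jun 5, 1692 → Jun 5, 1693: 365 days.
Jun 5, 1693 → Jun 5, 1694: 365 days.
Jun 5, 1694 → Jun 5, 1695: 365 days.
Jun 5, 1695 → Jun 5, 1696: 366 days (Feb 29, 1696 is in that span).
Jun 5, 1696 → Jun 5, 1697: 365 days.
Jun 5, 1697 → Jun 5, 1698: 365 days.
Jun 5, 1698 → Jun 5, 1699: 365 days.
Jun 5, 1699 → Jul 5, 1699: 30 days (June has 30).
Jul 5, 1699 → Aug 5, 1699: 31 days (July has 31).
Aug 5, 1699 → Sep 5, 1699: 31 days (August has 31).
Sep 5, 1699 → Oct 5, 1699: 30 days (September has 30).
Oct 5, 1699 → Nov 5, 1699: 31 days (October has 31).
Nov 5, 1699 → Dec 5, 1699: 30 days (November has 30).
Dec 5, 1699 → Jan 5, 1700: 31 days (December has 31).
Jan 5, 1700 → Feb 5, 1700: 31 days (January has 31).
Feb 5, 1700 → Feb 22, 1700: 17 days.
Total: 7201 days.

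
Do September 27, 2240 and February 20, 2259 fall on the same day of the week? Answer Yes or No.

Yes

From Sep 27, 2240 to Feb 20, 2259 is 6720 days.
6720 mod 7 = 0, so they are the same weekday.
(Sep 27, 2240 is a Sunday; Feb 20, 2259 is a Sunday.)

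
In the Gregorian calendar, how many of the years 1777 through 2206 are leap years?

103

Multiples of 4 in [1777,2206]: 107.
Of those, multiples of 100: 5 (not leap unless ÷400).
Multiples of 400: 1.
Leap years = 107 − 5 + 1 = 103.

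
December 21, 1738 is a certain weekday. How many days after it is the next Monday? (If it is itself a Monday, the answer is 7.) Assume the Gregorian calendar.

1

Dec 21, 1738 is a Sunday.
From Sunday to the next Monday is 1 day.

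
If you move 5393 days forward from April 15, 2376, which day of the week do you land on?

Sunday

First find the weekday of Apr 15, 2376. Doomsday rule: the anchor day for the 2300s is Wednesday. For year 76: 76÷12 = 6 r 4, and 4÷4 = 1, so 6+4+1 = 11.
Wednesday + 11 ≡ Sunday — that's 2376's doomsday.
In April the doomsday date is Apr 4.
Apr 15 is 11 days after Apr 4; 11 mod 7 = 4, so Sunday + 4 = Thursday.
5393 mod 7 = 3, so 5393 days after a Thursday is Thursday + 3 = Sunday.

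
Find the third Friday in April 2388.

April 15, 2388

April 1, 2388 is a Friday.
The first Friday is therefore April 1 (same day).
The third Friday is 1 + 2×7 = April 15.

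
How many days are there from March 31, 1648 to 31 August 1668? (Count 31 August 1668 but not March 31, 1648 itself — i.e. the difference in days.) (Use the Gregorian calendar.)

Mar 31, 1648 → Mar 31, 1649: 365 days.
Mar 31, 1649 → Mar 31, 1650: 365 days.
Mar 31, 1650 → Mar 31, 1651: 365 days.
Mar 31, 1651 → Mar 31, 1652: 366 days (Feb 29, 1652 is in that span).
Mar 31, 1652 → Mar 31, 1653: 365 days.
Mar 31, 1653 → Mar 31, 1654: 365 days.
Mar 31, 1654 → Mar 31, 1655: 365 days.
Mar 31, 1655 → Mar 31, 1656: 366 days (Feb 29, 1656 is in that span).
Mar 31, 1656 → Mar 31, 1657: 365 days.
Mar 31, 1657 → Mar 31, 1658: 365 days.
Mar 31, 1658 → Mar 31, 1659: 365 days.
Mar 31, 1659 → Mar 31, 1660: 366 days (Feb 29, 1660 is in that span).
Mar 31, 1660 → Mar 31, 1661: 365 days.
Mar 31, 1661 → Mar 31, 1662: 365 days.
Mar 31, 1662 → Mar 31, 1663: 365 days.
Mar 31, 1663 → Mar 31, 1664: 366 days (Feb 29, 1664 is in that span).
Mar 31, 1664 → Mar 31, 1665: 365 days.
Mar 31, 1665 → Mar 31, 1666: 365 days.
Mar 31, 1666 → Mar 31, 1667: 365 days.
Mar 31, 1667 → Mar 31, 1668: 366 days (Feb 29, 1668 is in that span).
Mar 31, 1668 → Apr 30, 1668: 30 days (March has 31).
Apr 30, 1668 → May 30, 1668: 30 days (April has 30).
May 30, 1668 → Jun 30, 1668: 31 days (May has 31).
Jun 30, 1668 → Jul 30, 1668: 30 days (June has 30).
Jul 30, 1668 → Aug 30, 1668: 31 days (July has 31).
Aug 30, 1668 → Aug 31, 1668: 1 days.
Total: 7458 days.

7458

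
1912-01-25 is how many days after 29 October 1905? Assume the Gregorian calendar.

2279

Oct 29, 1905 → Oct 29, 1906: 365 days.
Oct 29, 1906 → Oct 29, 1907: 365 days.
Oct 29, 1907 → Oct 29, 1908: 366 days (Feb 29, 1908 is in that span).
Oct 29, 1908 → Oct 29, 1909: 365 days.
Oct 29, 1909 → Oct 29, 1910: 365 days.
Oct 29, 1910 → Oct 29, 1911: 365 days.
Oct 29, 1911 → Nov 29, 1911: 31 days (October has 31).
Nov 29, 1911 → Dec 29, 1911: 30 days (November has 30).
Dec 29, 1911 → Jan 25, 1912: 27 days.
Total: 2279 days.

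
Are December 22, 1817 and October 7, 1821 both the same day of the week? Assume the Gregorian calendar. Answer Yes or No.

From Dec 22, 1817 to Oct 7, 1821 is 1385 days.
1385 mod 7 = 6, so they are different weekdays.
(Dec 22, 1817 is a Monday; Oct 7, 1821 is a Sunday.)

No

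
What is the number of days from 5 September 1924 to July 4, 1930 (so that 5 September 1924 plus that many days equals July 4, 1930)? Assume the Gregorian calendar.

2128

Sep 5, 1924 → Sep 5, 1925: 365 days.
Sep 5, 1925 → Sep 5, 1926: 365 days.
Sep 5, 1926 → Sep 5, 1927: 365 days.
Sep 5, 1927 → Sep 5, 1928: 366 days (Feb 29, 1928 is in that span).
Sep 5, 1928 → Sep 5, 1929: 365 days.
Sep 5, 1929 → Oct 5, 1929: 30 days (September has 30).
Oct 5, 1929 → Nov 5, 1929: 31 days (October has 31).
Nov 5, 1929 → Dec 5, 1929: 30 days (November has 30).
Dec 5, 1929 → Jan 5, 1930: 31 days (December has 31).
Jan 5, 1930 → Feb 5, 1930: 31 days (January has 31).
Feb 5, 1930 → Mar 5, 1930: 28 days (February has 28).
Mar 5, 1930 → Apr 5, 1930: 31 days (March has 31).
Apr 5, 1930 → May 5, 1930: 30 days (April has 30).
May 5, 1930 → Jun 5, 1930: 31 days (May has 31).
Jun 5, 1930 → Jul 4, 1930: 29 days.
Total: 2128 days.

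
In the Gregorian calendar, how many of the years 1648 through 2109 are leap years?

Multiples of 4 in [1648,2109]: 116.
Of those, multiples of 100: 5 (not leap unless ÷400).
Multiples of 400: 1.
Leap years = 116 − 5 + 1 = 112.

112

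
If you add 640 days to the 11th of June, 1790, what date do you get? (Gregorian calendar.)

+365 (one year) → Jun 11, 1791 (275 left).
Jun has 30 days: +20 → Jul 1, 1791 (255 left).
Jul has 31 days: +31 → Aug 1, 1791 (224 left).
Aug has 31 days: +31 → Sep 1, 1791 (193 left).
Sep has 30 days: +30 → Oct 1, 1791 (163 left).
Oct has 31 days: +31 → Nov 1, 1791 (132 left).
Nov has 30 days: +30 → Dec 1, 1791 (102 left).
Dec has 31 days: +31 → Jan 1, 1792 (71 left).
Jan has 31 days: +31 → Feb 1, 1792 (40 left).
Feb has 29 days: +29 → Mar 1, 1792 (11 left).
+11 → Mar 12, 1792.

March 12, 1792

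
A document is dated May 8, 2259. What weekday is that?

Doomsday rule: the anchor day for the 2200s is Friday. For year 59: 59÷12 = 4 r 11, and 11÷4 = 2, so 4+11+2 = 17.
Friday + 17 ≡ Monday — that's 2259's doomsday.
In May the doomsday date is May 9.
May 8 is 1 day before May 9; 1 mod 7 = 1, so Monday − 1 = Sunday.

Sunday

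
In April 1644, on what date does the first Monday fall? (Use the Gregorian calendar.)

April 1, 1644 is a Friday.
The first Monday is therefore April 4 (3 days later).

April 4, 1644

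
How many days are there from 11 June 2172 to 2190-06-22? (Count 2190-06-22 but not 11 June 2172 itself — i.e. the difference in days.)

Jun 11, 2172 → Jun 11, 2173: 365 days.
Jun 11, 2173 → Jun 11, 2174: 365 days.
Jun 11, 2174 → Jun 11, 2175: 365 days.
Jun 11, 2175 → Jun 11, 2176: 366 days (Feb 29, 2176 is in that span).
Jun 11, 2176 → Jun 11, 2177: 365 days.
Jun 11, 2177 → Jun 11, 2178: 365 days.
Jun 11, 2178 → Jun 11, 2179: 365 days.
Jun 11, 2179 → Jun 11, 2180: 366 days (Feb 29, 2180 is in that span).
Jun 11, 2180 → Jun 11, 2181: 365 days.
Jun 11, 2181 → Jun 11, 2182: 365 days.
Jun 11, 2182 → Jun 11, 2183: 365 days.
Jun 11, 2183 → Jun 11, 2184: 366 days (Feb 29, 2184 is in that span).
Jun 11, 2184 → Jun 11, 2185: 365 days.
Jun 11, 2185 → Jun 11, 2186: 365 days.
Jun 11, 2186 → Jun 11, 2187: 365 days.
Jun 11, 2187 → Jun 11, 2188: 366 days (Feb 29, 2188 is in that span).
Jun 11, 2188 → Jun 11, 2189: 365 days.
Jun 11, 2189 → Jul 11, 2189: 30 days (June has 30).
Jul 11, 2189 → Aug 11, 2189: 31 days (July has 31).
Aug 11, 2189 → Sep 11, 2189: 31 days (August has 31).
Sep 11, 2189 → Oct 11, 2189: 30 days (September has 30).
Oct 11, 2189 → Nov 11, 2189: 31 days (October has 31).
Nov 11, 2189 → Dec 11, 2189: 30 days (November has 30).
Dec 11, 2189 → Jan 11, 2190: 31 days (December has 31).
Jan 11, 2190 → Feb 11, 2190: 31 days (January has 31).
Feb 11, 2190 → Mar 11, 2190: 28 days (February has 28).
Mar 11, 2190 → Apr 11, 2190: 31 days (March has 31).
Apr 11, 2190 → May 11, 2190: 30 days (April has 30).
May 11, 2190 → Jun 11, 2190: 31 days (May has 31).
Jun 11, 2190 → Jun 22, 2190: 11 days.
Total: 6585 days.

6585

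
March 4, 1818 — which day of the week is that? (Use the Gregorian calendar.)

Wednesday

January 1, 1818 is a Thursday.
Jan 1, 1818 → Feb 1, 1818: 31 days (January has 31).
Feb 1, 1818 → Mar 1, 1818: 28 days (February has 28).
Mar 1, 1818 → Mar 4, 1818: 3 days.
Total: 62 days.
62 mod 7 = 6, so Thursday + 6 = Wednesday.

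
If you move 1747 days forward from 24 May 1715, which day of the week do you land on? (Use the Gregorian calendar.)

Tuesday

First find the weekday of May 24, 1715. Doomsday rule: the anchor day for the 1700s is Sunday. For year 15: 15÷12 = 1 r 3, and 3÷4 = 0, so 1+3+0 = 4.
Sunday + 4 ≡ Thursday — that's 1715's doomsday.
In May the doomsday date is May 9.
May 24 is 15 days after May 9; 15 mod 7 = 1, so Thursday + 1 = Friday.
1747 mod 7 = 4, so 1747 days after a Friday is Friday + 4 = Tuesday.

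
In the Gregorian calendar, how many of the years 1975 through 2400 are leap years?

Multiples of 4 in [1975,2400]: 107.
Of those, multiples of 100: 5 (not leap unless ÷400).
Multiples of 400: 2.
Leap years = 107 − 5 + 2 = 104.

104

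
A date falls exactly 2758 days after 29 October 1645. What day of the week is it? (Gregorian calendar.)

Oct 29, 1645 is a Sunday.
2758 mod 7 = 0, so 2758 days after a Sunday is Sunday + 0 = Sunday.

Sunday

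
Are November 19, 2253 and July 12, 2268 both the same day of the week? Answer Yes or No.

No

From Nov 19, 2253 to Jul 12, 2268 is 5349 days.
5349 mod 7 = 1, so they are different weekdays.
(Nov 19, 2253 is a Saturday; Jul 12, 2268 is a Sunday.)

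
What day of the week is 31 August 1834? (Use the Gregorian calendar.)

Sunday

Doomsday rule: the anchor day for the 1800s is Friday. For year 34: 34÷12 = 2 r 10, and 10÷4 = 2, so 2+10+2 = 14.
Friday + 14 ≡ Friday — that's 1834's doomsday.
In August the doomsday date is Aug 8.
Aug 31 is 23 days after Aug 8; 23 mod 7 = 2, so Friday + 2 = Sunday.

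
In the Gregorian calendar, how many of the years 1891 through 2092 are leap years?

Multiples of 4 in [1891,2092]: 51.
Of those, multiples of 100: 2 (not leap unless ÷400).
Multiples of 400: 1.
Leap years = 51 − 2 + 1 = 50.

50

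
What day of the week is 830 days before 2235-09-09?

Saturday

Sep 9, 2235 is a Wednesday.
830 mod 7 = 4, so 830 days before a Wednesday is Wednesday − 4 = Saturday.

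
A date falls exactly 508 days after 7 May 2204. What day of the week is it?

Friday

May 7, 2204 is a Monday.
508 mod 7 = 4, so 508 days after a Monday is Monday + 4 = Friday.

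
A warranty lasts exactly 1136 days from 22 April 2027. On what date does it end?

+366 (one year; includes Feb 29, 2028) → Apr 22, 2028 (770 left).
+365 (one year) → Apr 22, 2029 (405 left).
+365 (one year) → Apr 22, 2030 (40 left).
Apr has 30 days: +9 → May 1, 2030 (31 left).
May has 31 days: +31 → Jun 1, 2030 (0 left).

June 1, 2030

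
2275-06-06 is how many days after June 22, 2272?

1079

Jun 22, 2272 → Jun 22, 2273: 365 days.
Jun 22, 2273 → Jun 22, 2274: 365 days.
Jun 22, 2274 → Jul 22, 2274: 30 days (June has 30).
Jul 22, 2274 → Aug 22, 2274: 31 days (July has 31).
Aug 22, 2274 → Sep 22, 2274: 31 days (August has 31).
Sep 22, 2274 → Oct 22, 2274: 30 days (September has 30).
Oct 22, 2274 → Nov 22, 2274: 31 days (October has 31).
Nov 22, 2274 → Dec 22, 2274: 30 days (November has 30).
Dec 22, 2274 → Jan 22, 2275: 31 days (December has 31).
Jan 22, 2275 → Feb 22, 2275: 31 days (January has 31).
Feb 22, 2275 → Mar 22, 2275: 28 days (February has 28).
Mar 22, 2275 → Apr 22, 2275: 31 days (March has 31).
Apr 22, 2275 → May 22, 2275: 30 days (April has 30).
May 22, 2275 → Jun 6, 2275: 15 days.
Total: 1079 days.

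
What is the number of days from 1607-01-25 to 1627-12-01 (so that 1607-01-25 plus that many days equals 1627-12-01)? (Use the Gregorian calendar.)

Jan 25, 1607 → Jan 25, 1608: 365 days.
Jan 25, 1608 → Jan 25, 1609: 366 days (Feb 29, 1608 is in that span).
Jan 25, 1609 → Jan 25, 1610: 365 days.
Jan 25, 1610 → Jan 25, 1611: 365 days.
Jan 25, 1611 → Jan 25, 1612: 365 days.
Jan 25, 1612 → Jan 25, 1613: 366 days (Feb 29, 1612 is in that span).
Jan 25, 1613 → Jan 25, 1614: 365 days.
Jan 25, 1614 → Jan 25, 1615: 365 days.
Jan 25, 1615 → Jan 25, 1616: 365 days.
Jan 25, 1616 → Jan 25, 1617: 366 days (Feb 29, 1616 is in that span).
Jan 25, 1617 → Jan 25, 1618: 365 days.
Jan 25, 1618 → Jan 25, 1619: 365 days.
Jan 25, 1619 → Jan 25, 1620: 365 days.
Jan 25, 1620 → Jan 25, 1621: 366 days (Feb 29, 1620 is in that span).
Jan 25, 1621 → Jan 25, 1622: 365 days.
Jan 25, 1622 → Jan 25, 1623: 365 days.
Jan 25, 1623 → Jan 25, 1624: 365 days.
Jan 25, 1624 → Jan 25, 1625: 366 days (Feb 29, 1624 is in that span).
Jan 25, 1625 → Jan 25, 1626: 365 days.
Jan 25, 1626 → Jan 25, 1627: 365 days.
Jan 25, 1627 → Feb 25, 1627: 31 days (January has 31).
Feb 25, 1627 → Mar 25, 1627: 28 days (February has 28).
Mar 25, 1627 → Apr 25, 1627: 31 days (March has 31).
Apr 25, 1627 → May 25, 1627: 30 days (April has 30).
May 25, 1627 → Jun 25, 1627: 31 days (May has 31).
Jun 25, 1627 → Jul 25, 1627: 30 days (June has 30).
Jul 25, 1627 → Aug 25, 1627: 31 days (July has 31).
Aug 25, 1627 → Sep 25, 1627: 31 days (August has 31).
Sep 25, 1627 → Oct 25, 1627: 30 days (September has 30).
Oct 25, 1627 → Nov 25, 1627: 31 days (October has 31).
Nov 25, 1627 → Dec 1, 1627: 6 days.
Total: 7615 days.

7615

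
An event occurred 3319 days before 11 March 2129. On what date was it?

February 8, 2120

−365 (one year) → Mar 11, 2128 (2954 left).
−366 (one year; includes Feb 29, 2128) → Mar 11, 2127 (2588 left).
−365 (one year) → Mar 11, 2126 (2223 left).
−365 (one year) → Mar 11, 2125 (1858 left).
−365 (one year) → Mar 11, 2124 (1493 left).
−366 (one year; includes Feb 29, 2124) → Mar 11, 2123 (1127 left).
−365 (one year) → Mar 11, 2122 (762 left).
−365 (one year) → Mar 11, 2121 (397 left).
−11 → Feb 28, 2121 (end of Feb, 28 days; 386 left).
−28 → Jan 31, 2121 (end of Jan, 31 days; 358 left).
−31 → Dec 31, 2120 (end of Dec, 31 days; 327 left).
−31 → Nov 30, 2120 (end of Nov, 30 days; 296 left).
−30 → Oct 31, 2120 (end of Oct, 31 days; 266 left).
−31 → Sep 30, 2120 (end of Sep, 30 days; 235 left).
−30 → Aug 31, 2120 (end of Aug, 31 days; 205 left).
−31 → Jul 31, 2120 (end of Jul, 31 days; 174 left).
−31 → Jun 30, 2120 (end of Jun, 30 days; 143 left).
−30 → May 31, 2120 (end of May, 31 days; 113 left).
−31 → Apr 30, 2120 (end of Apr, 30 days; 82 left).
−30 → Mar 31, 2120 (end of Mar, 31 days; 52 left).
−31 → Feb 29, 2120 (end of Feb, 29 days; 21 left).
−21 → Feb 8, 2120.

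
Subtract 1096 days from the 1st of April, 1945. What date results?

April 1, 1942

−365 (one year) → Apr 1, 1944 (731 left).
−366 (one year; includes Feb 29, 1944) → Apr 1, 1943 (365 left).
−1 → Mar 31, 1943 (end of Mar, 31 days; 364 left).
−31 → Feb 28, 1943 (end of Feb, 28 days; 333 left).
−28 → Jan 31, 1943 (end of Jan, 31 days; 305 left).
−31 → Dec 31, 1942 (end of Dec, 31 days; 274 left).
−31 → Nov 30, 1942 (end of Nov, 30 days; 243 left).
−30 → Oct 31, 1942 (end of Oct, 31 days; 213 left).
−31 → Sep 30, 1942 (end of Sep, 30 days; 182 left).
−30 → Aug 31, 1942 (end of Aug, 31 days; 152 left).
−31 → Jul 31, 1942 (end of Jul, 31 days; 121 left).
−31 → Jun 30, 1942 (end of Jun, 30 days; 90 left).
−30 → May 31, 1942 (end of May, 31 days; 60 left).
−31 → Apr 30, 1942 (end of Apr, 30 days; 29 left).
−29 → Apr 1, 1942.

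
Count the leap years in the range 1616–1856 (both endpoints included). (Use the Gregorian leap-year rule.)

59

Multiples of 4 in [1616,1856]: 61.
Of those, multiples of 100: 2 (not leap unless ÷400).
Multiples of 400: 0.
Leap years = 61 − 2 + 0 = 59.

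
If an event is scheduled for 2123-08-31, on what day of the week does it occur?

Tuesday

Doomsday rule: the anchor day for the 2100s is Sunday. For year 23: 23÷12 = 1 r 11, and 11÷4 = 2, so 1+11+2 = 14.
Sunday + 14 ≡ Sunday — that's 2123's doomsday.
In August the doomsday date is Aug 8.
Aug 31 is 23 days after Aug 8; 23 mod 7 = 2, so Sunday + 2 = Tuesday.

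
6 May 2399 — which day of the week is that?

Thursday

Doomsday rule: the anchor day for the 2300s is Wednesday. For year 99: 99÷12 = 8 r 3, and 3÷4 = 0, so 8+3+0 = 11.
Wednesday + 11 ≡ Sunday — that's 2399's doomsday.
In May the doomsday date is May 9.
May 6 is 3 days before May 9; 3 mod 7 = 3, so Sunday − 3 = Thursday.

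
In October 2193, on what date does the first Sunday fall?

October 6, 2193

October 1, 2193 is a Tuesday.
The first Sunday is therefore October 6 (5 days later).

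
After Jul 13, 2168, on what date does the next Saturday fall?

Jul 13, 2168 is a Wednesday.
From Wednesday to the next Saturday is 3 days.
Jul 13, 2168 + 3 = Jul 16, 2168.

July 16, 2168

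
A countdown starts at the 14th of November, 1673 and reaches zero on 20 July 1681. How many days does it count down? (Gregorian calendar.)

2805

Nov 14, 1673 → Nov 14, 1674: 365 days.
Nov 14, 1674 → Nov 14, 1675: 365 days.
Nov 14, 1675 → Nov 14, 1676: 366 days (Feb 29, 1676 is in that span).
Nov 14, 1676 → Nov 14, 1677: 365 days.
Nov 14, 1677 → Nov 14, 1678: 365 days.
Nov 14, 1678 → Nov 14, 1679: 365 days.
Nov 14, 1679 → Nov 14, 1680: 366 days (Feb 29, 1680 is in that span).
Nov 14, 1680 → Dec 14, 1680: 30 days (November has 30).
Dec 14, 1680 → Jan 14, 1681: 31 days (December has 31).
Jan 14, 1681 → Feb 14, 1681: 31 days (January has 31).
Feb 14, 1681 → Mar 14, 1681: 28 days (February has 28).
Mar 14, 1681 → Apr 14, 1681: 31 days (March has 31).
Apr 14, 1681 → May 14, 1681: 30 days (April has 30).
May 14, 1681 → Jun 14, 1681: 31 days (May has 31).
Jun 14, 1681 → Jul 14, 1681: 30 days (June has 30).
Jul 14, 1681 → Jul 20, 1681: 6 days.
Total: 2805 days.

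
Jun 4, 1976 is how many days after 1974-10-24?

589

Oct 24, 1974 → Oct 24, 1975: 365 days.
Oct 24, 1975 → Nov 24, 1975: 31 days (October has 31).
Nov 24, 1975 → Dec 24, 1975: 30 days (November has 30).
Dec 24, 1975 → Jan 24, 1976: 31 days (December has 31).
Jan 24, 1976 → Feb 24, 1976: 31 days (January has 31).
Feb 24, 1976 → Mar 24, 1976: 29 days (February has 29).
Mar 24, 1976 → Apr 24, 1976: 31 days (March has 31).
Apr 24, 1976 → May 24, 1976: 30 days (April has 30).
May 24, 1976 → Jun 4, 1976: 11 days.
Total: 589 days.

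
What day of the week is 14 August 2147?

Doomsday rule: the anchor day for the 2100s is Sunday. For year 47: 47÷12 = 3 r 11, and 11÷4 = 2, so 3+11+2 = 16.
Sunday + 16 ≡ Tuesday — that's 2147's doomsday.
In August the doomsday date is Aug 8.
Aug 14 is 6 days after Aug 8; 6 mod 7 = 6, so Tuesday + 6 = Monday.

Monday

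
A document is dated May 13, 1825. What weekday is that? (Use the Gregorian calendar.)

Doomsday rule: the anchor day for the 1800s is Friday. For year 25: 25÷12 = 2 r 1, and 1÷4 = 0, so 2+1+0 = 3.
Friday + 3 ≡ Monday — that's 1825's doomsday.
In May the doomsday date is May 9.
May 13 is 4 days after May 9; 4 mod 7 = 4, so Monday + 4 = Friday.

Friday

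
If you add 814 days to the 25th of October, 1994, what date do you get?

January 16, 1997

+365 (one year) → Oct 25, 1995 (449 left).
+366 (one year; includes Feb 29, 1996) → Oct 25, 1996 (83 left).
Oct has 31 days: +7 → Nov 1, 1996 (76 left).
Nov has 30 days: +30 → Dec 1, 1996 (46 left).
Dec has 31 days: +31 → Jan 1, 1997 (15 left).
+15 → Jan 16, 1997.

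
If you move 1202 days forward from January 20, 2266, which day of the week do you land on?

First find the weekday of Jan 20, 2266. Doomsday rule: the anchor day for the 2200s is Friday. For year 66: 66÷12 = 5 r 6, and 6÷4 = 1, so 5+6+1 = 12.
Friday + 12 ≡ Wednesday — that's 2266's doomsday.
In January the doomsday date is Jan 3 (2266 is not a leap year).
Jan 20 is 17 days after Jan 3; 17 mod 7 = 3, so Wednesday + 3 = Saturday.
1202 mod 7 = 5, so 1202 days after a Saturday is Saturday + 5 = Thursday.

Thursday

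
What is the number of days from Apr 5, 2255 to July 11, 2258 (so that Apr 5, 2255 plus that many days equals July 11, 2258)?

Apr 5, 2255 → Apr 5, 2256: 366 days (Feb 29, 2256 is in that span).
Apr 5, 2256 → Apr 5, 2257: 365 days.
Apr 5, 2257 → Apr 5, 2258: 365 days.
Apr 5, 2258 → May 5, 2258: 30 days (April has 30).
May 5, 2258 → Jun 5, 2258: 31 days (May has 31).
Jun 5, 2258 → Jul 5, 2258: 30 days (June has 30).
Jul 5, 2258 → Jul 11, 2258: 6 days.
Total: 1193 days.

1193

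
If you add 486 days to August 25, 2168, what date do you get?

+365 (one year) → Aug 25, 2169 (121 left).
Aug has 31 days: +7 → Sep 1, 2169 (114 left).
Sep has 30 days: +30 → Oct 1, 2169 (84 left).
Oct has 31 days: +31 → Nov 1, 2169 (53 left).
Nov has 30 days: +30 → Dec 1, 2169 (23 left).
+23 → Dec 24, 2169.

December 24, 2169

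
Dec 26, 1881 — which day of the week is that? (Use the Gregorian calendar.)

Monday

January 1, 1881 is a Saturday.
Jan 1, 1881 → Feb 1, 1881: 31 days (January has 31).
Feb 1, 1881 → Mar 1, 1881: 28 days (February has 28).
Mar 1, 1881 → Apr 1, 1881: 31 days (March has 31).
Apr 1, 1881 → May 1, 1881: 30 days (April has 30).
May 1, 1881 → Jun 1, 1881: 31 days (May has 31).
Jun 1, 1881 → Jul 1, 1881: 30 days (June has 30).
Jul 1, 1881 → Aug 1, 1881: 31 days (July has 31).
Aug 1, 1881 → Sep 1, 1881: 31 days (August has 31).
Sep 1, 1881 → Oct 1, 1881: 30 days (September has 30).
Oct 1, 1881 → Nov 1, 1881: 31 days (October has 31).
Nov 1, 1881 → Dec 1, 1881: 30 days (November has 30).
Dec 1, 1881 → Dec 26, 1881: 25 days.
Total: 359 days.
359 mod 7 = 2, so Saturday + 2 = Monday.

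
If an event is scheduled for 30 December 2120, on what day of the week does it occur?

Monday

Doomsday rule: the anchor day for the 2100s is Sunday. For year 20: 20÷12 = 1 r 8, and 8÷4 = 2, so 1+8+2 = 11.
Sunday + 11 ≡ Thursday — that's 2120's doomsday.
In December the doomsday date is Dec 12.
Dec 30 is 18 days after Dec 12; 18 mod 7 = 4, so Thursday + 4 = Monday.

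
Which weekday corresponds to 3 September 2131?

Monday

Doomsday rule: the anchor day for the 2100s is Sunday. For year 31: 31÷12 = 2 r 7, and 7÷4 = 1, so 2+7+1 = 10.
Sunday + 10 ≡ Wednesday — that's 2131's doomsday.
In September the doomsday date is Sep 5.
Sep 3 is 2 days before Sep 5; 2 mod 7 = 2, so Wednesday − 2 = Monday.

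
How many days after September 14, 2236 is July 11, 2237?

Sep 14, 2236 → Oct 14, 2236: 30 days (September has 30).
Oct 14, 2236 → Nov 14, 2236: 31 days (October has 31).
Nov 14, 2236 → Dec 14, 2236: 30 days (November has 30).
Dec 14, 2236 → Jan 14, 2237: 31 days (December has 31).
Jan 14, 2237 → Feb 14, 2237: 31 days (January has 31).
Feb 14, 2237 → Mar 14, 2237: 28 days (February has 28).
Mar 14, 2237 → Apr 14, 2237: 31 days (March has 31).
Apr 14, 2237 → May 14, 2237: 30 days (April has 30).
May 14, 2237 → Jun 14, 2237: 31 days (May has 31).
Jun 14, 2237 → Jul 11, 2237: 27 days.
Total: 300 days.

300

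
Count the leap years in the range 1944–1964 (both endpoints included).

Multiples of 4 in [1944,1964]: 6.
Of those, multiples of 100: 0 (not leap unless ÷400).
Multiples of 400: 0.
Leap years = 6 − 0 + 0 = 6.

6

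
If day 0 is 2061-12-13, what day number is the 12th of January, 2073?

4048

Dec 13, 2061 → Dec 13, 2062: 365 days.
Dec 13, 2062 → Dec 13, 2063: 365 days.
Dec 13, 2063 → Dec 13, 2064: 366 days (Feb 29, 2064 is in that span).
Dec 13, 2064 → Dec 13, 2065: 365 days.
Dec 13, 2065 → Dec 13, 2066: 365 days.
Dec 13, 2066 → Dec 13, 2067: 365 days.
Dec 13, 2067 → Dec 13, 2068: 366 days (Feb 29, 2068 is in that span).
Dec 13, 2068 → Dec 13, 2069: 365 days.
Dec 13, 2069 → Dec 13, 2070: 365 days.
Dec 13, 2070 → Dec 13, 2071: 365 days.
Dec 13, 2071 → Jan 13, 2072: 31 days (December has 31).
Jan 13, 2072 → Feb 13, 2072: 31 days (January has 31).
Feb 13, 2072 → Mar 13, 2072: 29 days (February has 29).
Mar 13, 2072 → Apr 13, 2072: 31 days (March has 31).
Apr 13, 2072 → May 13, 2072: 30 days (April has 30).
May 13, 2072 → Jun 13, 2072: 31 days (May has 31).
Jun 13, 2072 → Jul 13, 2072: 30 days (June has 30).
Jul 13, 2072 → Aug 13, 2072: 31 days (July has 31).
Aug 13, 2072 → Sep 13, 2072: 31 days (August has 31).
Sep 13, 2072 → Oct 13, 2072: 30 days (September has 30).
Oct 13, 2072 → Nov 13, 2072: 31 days (October has 31).
Nov 13, 2072 → Dec 13, 2072: 30 days (November has 30).
Dec 13, 2072 → Jan 12, 2073: 30 days.
Total: 4048 days.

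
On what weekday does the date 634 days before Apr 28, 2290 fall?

Apr 28, 2290 is a Monday.
634 mod 7 = 4, so 634 days before a Monday is Monday − 4 = Thursday.

Thursday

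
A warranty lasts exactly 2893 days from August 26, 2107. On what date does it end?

July 28, 2115

+366 (one year; includes Feb 29, 2108) → Aug 26, 2108 (2527 left).
+365 (one year) → Aug 26, 2109 (2162 left).
+365 (one year) → Aug 26, 2110 (1797 left).
+365 (one year) → Aug 26, 2111 (1432 left).
+366 (one year; includes Feb 29, 2112) → Aug 26, 2112 (1066 left).
+365 (one year) → Aug 26, 2113 (701 left).
+365 (one year) → Aug 26, 2114 (336 left).
Aug has 31 days: +6 → Sep 1, 2114 (330 left).
Sep has 30 days: +30 → Oct 1, 2114 (300 left).
Oct has 31 days: +31 → Nov 1, 2114 (269 left).
Nov has 30 days: +30 → Dec 1, 2114 (239 left).
Dec has 31 days: +31 → Jan 1, 2115 (208 left).
Jan has 31 days: +31 → Feb 1, 2115 (177 left).
Feb has 28 days: +28 → Mar 1, 2115 (149 left).
Mar has 31 days: +31 → Apr 1, 2115 (118 left).
Apr has 30 days: +30 → May 1, 2115 (88 left).
May has 31 days: +31 → Jun 1, 2115 (57 left).
Jun has 30 days: +30 → Jul 1, 2115 (27 left).
+27 → Jul 28, 2115.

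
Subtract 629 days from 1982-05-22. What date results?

−365 (one year) → May 22, 1981 (264 left).
−22 → Apr 30, 1981 (end of Apr, 30 days; 242 left).
−30 → Mar 31, 1981 (end of Mar, 31 days; 212 left).
−31 → Feb 28, 1981 (end of Feb, 28 days; 181 left).
−28 → Jan 31, 1981 (end of Jan, 31 days; 153 left).
−31 → Dec 31, 1980 (end of Dec, 31 days; 122 left).
−31 → Nov 30, 1980 (end of Nov, 30 days; 91 left).
−30 → Oct 31, 1980 (end of Oct, 31 days; 61 left).
−31 → Sep 30, 1980 (end of Sep, 30 days; 30 left).
−30 → Aug 31, 1980 (end of Aug, 31 days; 0 left).

August 31, 1980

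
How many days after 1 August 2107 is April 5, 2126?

Aug 1, 2107 → Aug 1, 2108: 366 days (Feb 29, 2108 is in that span).
Aug 1, 2108 → Aug 1, 2109: 365 days.
Aug 1, 2109 → Aug 1, 2110: 365 days.
Aug 1, 2110 → Aug 1, 2111: 365 days.
Aug 1, 2111 → Aug 1, 2112: 366 days (Feb 29, 2112 is in that span).
Aug 1, 2112 → Aug 1, 2113: 365 days.
Aug 1, 2113 → Aug 1, 2114: 365 days.
Aug 1, 2114 → Aug 1, 2115: 365 days.
Aug 1, 2115 → Aug 1, 2116: 366 days (Feb 29, 2116 is in that span).
Aug 1, 2116 → Aug 1, 2117: 365 days.
Aug 1, 2117 → Aug 1, 2118: 365 days.
Aug 1, 2118 → Aug 1, 2119: 365 days.
Aug 1, 2119 → Aug 1, 2120: 366 days (Feb 29, 2120 is in that span).
Aug 1, 2120 → Aug 1, 2121: 365 days.
Aug 1, 2121 → Aug 1, 2122: 365 days.
Aug 1, 2122 → Aug 1, 2123: 365 days.
Aug 1, 2123 → Aug 1, 2124: 366 days (Feb 29, 2124 is in that span).
Aug 1, 2124 → Aug 1, 2125: 365 days.
Aug 1, 2125 → Sep 1, 2125: 31 days (August has 31).
Sep 1, 2125 → Oct 1, 2125: 30 days (September has 30).
Oct 1, 2125 → Nov 1, 2125: 31 days (October has 31).
Nov 1, 2125 → Dec 1, 2125: 30 days (November has 30).
Dec 1, 2125 → Jan 1, 2126: 31 days (December has 31).
Jan 1, 2126 → Feb 1, 2126: 31 days (January has 31).
Feb 1, 2126 → Mar 1, 2126: 28 days (February has 28).
Mar 1, 2126 → Apr 1, 2126: 31 days (March has 31).
Apr 1, 2126 → Apr 5, 2126: 4 days.
Total: 6822 days.

6822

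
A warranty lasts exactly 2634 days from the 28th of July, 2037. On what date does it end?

October 13, 2044

+365 (one year) → Jul 28, 2038 (2269 left).
+365 (one year) → Jul 28, 2039 (1904 left).
+366 (one year; includes Feb 29, 2040) → Jul 28, 2040 (1538 left).
+365 (one year) → Jul 28, 2041 (1173 left).
+365 (one year) → Jul 28, 2042 (808 left).
+365 (one year) → Jul 28, 2043 (443 left).
+366 (one year; includes Feb 29, 2044) → Jul 28, 2044 (77 left).
Jul has 31 days: +4 → Aug 1, 2044 (73 left).
Aug has 31 days: +31 → Sep 1, 2044 (42 left).
Sep has 30 days: +30 → Oct 1, 2044 (12 left).
+12 → Oct 13, 2044.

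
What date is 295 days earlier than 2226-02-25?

May 6, 2225

−25 → Jan 31, 2226 (end of Jan, 31 days; 270 left).
−31 → Dec 31, 2225 (end of Dec, 31 days; 239 left).
−31 → Nov 30, 2225 (end of Nov, 30 days; 208 left).
−30 → Oct 31, 2225 (end of Oct, 31 days; 178 left).
−31 → Sep 30, 2225 (end of Sep, 30 days; 147 left).
−30 → Aug 31, 2225 (end of Aug, 31 days; 117 left).
−31 → Jul 31, 2225 (end of Jul, 31 days; 86 left).
−31 → Jun 30, 2225 (end of Jun, 30 days; 55 left).
−30 → May 31, 2225 (end of May, 31 days; 25 left).
−25 → May 6, 2225.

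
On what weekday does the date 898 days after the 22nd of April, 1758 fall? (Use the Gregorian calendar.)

Monday

First find the weekday of Apr 22, 1758. Doomsday rule: the anchor day for the 1700s is Sunday. For year 58: 58÷12 = 4 r 10, and 10÷4 = 2, so 4+10+2 = 16.
Sunday + 16 ≡ Tuesday — that's 1758's doomsday.
In April the doomsday date is Apr 4.
Apr 22 is 18 days after Apr 4; 18 mod 7 = 4, so Tuesday + 4 = Saturday.
898 mod 7 = 2, so 898 days after a Saturday is Saturday + 2 = Monday.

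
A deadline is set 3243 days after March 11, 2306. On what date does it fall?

January 26, 2315

+365 (one year) → Mar 11, 2307 (2878 left).
+366 (one year; includes Feb 29, 2308) → Mar 11, 2308 (2512 left).
+365 (one year) → Mar 11, 2309 (2147 left).
+365 (one year) → Mar 11, 2310 (1782 left).
+365 (one year) → Mar 11, 2311 (1417 left).
+366 (one year; includes Feb 29, 2312) → Mar 11, 2312 (1051 left).
+365 (one year) → Mar 11, 2313 (686 left).
+365 (one year) → Mar 11, 2314 (321 left).
Mar has 31 days: +21 → Apr 1, 2314 (300 left).
Apr has 30 days: +30 → May 1, 2314 (270 left).
May has 31 days: +31 → Jun 1, 2314 (239 left).
Jun has 30 days: +30 → Jul 1, 2314 (209 left).
Jul has 31 days: +31 → Aug 1, 2314 (178 left).
Aug has 31 days: +31 → Sep 1, 2314 (147 left).
Sep has 30 days: +30 → Oct 1, 2314 (117 left).
Oct has 31 days: +31 → Nov 1, 2314 (86 left).
Nov has 30 days: +30 → Dec 1, 2314 (56 left).
Dec has 31 days: +31 → Jan 1, 2315 (25 left).
+25 → Jan 26, 2315.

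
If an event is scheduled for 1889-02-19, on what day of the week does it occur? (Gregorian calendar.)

Tuesday

January 1, 1889 is a Tuesday.
Jan 1, 1889 → Feb 1, 1889: 31 days (January has 31).
Feb 1, 1889 → Feb 19, 1889: 18 days.
Total: 49 days.
49 mod 7 = 0, so Tuesday + 0 = Tuesday.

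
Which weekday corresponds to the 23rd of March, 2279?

Doomsday rule: the anchor day for the 2200s is Friday. For year 79: 79÷12 = 6 r 7, and 7÷4 = 1, so 6+7+1 = 14.
Friday + 14 ≡ Friday — that's 2279's doomsday.
In March the doomsday date is Mar 14.
Mar 23 is 9 days after Mar 14; 9 mod 7 = 2, so Friday + 2 = Sunday.

Sunday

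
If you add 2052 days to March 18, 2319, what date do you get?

+366 (one year; includes Feb 29, 2320) → Mar 18, 2320 (1686 left).
+365 (one year) → Mar 18, 2321 (1321 left).
+365 (one year) → Mar 18, 2322 (956 left).
+365 (one year) → Mar 18, 2323 (591 left).
+366 (one year; includes Feb 29, 2324) → Mar 18, 2324 (225 left).
Mar has 31 days: +14 → Apr 1, 2324 (211 left).
Apr has 30 days: +30 → May 1, 2324 (181 left).
May has 31 days: +31 → Jun 1, 2324 (150 left).
Jun has 30 days: +30 → Jul 1, 2324 (120 left).
Jul has 31 days: +31 → Aug 1, 2324 (89 left).
Aug has 31 days: +31 → Sep 1, 2324 (58 left).
Sep has 30 days: +30 → Oct 1, 2324 (28 left).
+28 → Oct 29, 2324.

October 29, 2324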